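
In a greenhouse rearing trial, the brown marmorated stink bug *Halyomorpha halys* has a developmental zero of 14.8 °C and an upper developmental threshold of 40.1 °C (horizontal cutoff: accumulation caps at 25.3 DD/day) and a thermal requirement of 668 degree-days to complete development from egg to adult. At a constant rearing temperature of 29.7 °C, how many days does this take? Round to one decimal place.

44.8 days

Daily accumulation = 29.7 − 14.8 = 14.9 DD/day.
Duration = 668 / 14.9 = 44.832 ≈ 44.8 days.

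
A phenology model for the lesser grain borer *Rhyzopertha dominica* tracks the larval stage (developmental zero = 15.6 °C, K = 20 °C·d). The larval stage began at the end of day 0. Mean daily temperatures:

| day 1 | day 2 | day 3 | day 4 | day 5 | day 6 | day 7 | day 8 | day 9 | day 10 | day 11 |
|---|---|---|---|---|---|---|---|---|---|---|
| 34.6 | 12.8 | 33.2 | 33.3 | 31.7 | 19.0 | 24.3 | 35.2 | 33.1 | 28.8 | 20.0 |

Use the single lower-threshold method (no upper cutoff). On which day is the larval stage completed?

day 3

Daily DD above 15.6 °C: 19.0, 0.0, 17.6, 17.7, 16.1, 3.4, 8.7, 19.6, 17.5, 13.2, 4.4.
Cumulative: 19.0, 19.0, 36.6, 54.3, 70.4, 73.8, 82.5, 102.1, 119.6, 132.8, 137.2.
The total first reaches 20 DD on day 3.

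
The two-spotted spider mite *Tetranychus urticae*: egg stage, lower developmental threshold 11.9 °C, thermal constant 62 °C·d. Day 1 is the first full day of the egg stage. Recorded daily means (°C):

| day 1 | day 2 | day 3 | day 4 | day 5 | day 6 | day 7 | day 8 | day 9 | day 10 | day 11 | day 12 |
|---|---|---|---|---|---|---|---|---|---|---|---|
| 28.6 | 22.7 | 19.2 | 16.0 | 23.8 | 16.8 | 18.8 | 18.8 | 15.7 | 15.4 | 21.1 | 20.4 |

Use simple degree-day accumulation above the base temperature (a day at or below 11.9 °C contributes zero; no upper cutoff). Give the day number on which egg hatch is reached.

Daily DD above 11.9 °C: 16.7, 10.8, 7.3, 4.1, 11.9, 4.9, 6.9, 6.9, 3.8, 3.5, 9.2, 8.5.
Cumulative: 16.7, 27.5, 34.8, 38.9, 50.8, 55.7, 62.6, 69.5, 73.3, 76.8, 86.0, 94.5.
The total first reaches 62 DD on day 7.

day 7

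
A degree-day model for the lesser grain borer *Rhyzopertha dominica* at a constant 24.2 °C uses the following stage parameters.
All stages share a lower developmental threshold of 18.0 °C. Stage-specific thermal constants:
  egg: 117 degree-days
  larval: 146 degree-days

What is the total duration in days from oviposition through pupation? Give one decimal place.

Daily accumulation at 24.2 °C = 24.2 − 18.0 = 6.2 DD/day.
Total K = 117 + 146 = 263 DD.
Total duration = 263 / 6.2 = 42.419 ≈ 42.4 days.

42.4 days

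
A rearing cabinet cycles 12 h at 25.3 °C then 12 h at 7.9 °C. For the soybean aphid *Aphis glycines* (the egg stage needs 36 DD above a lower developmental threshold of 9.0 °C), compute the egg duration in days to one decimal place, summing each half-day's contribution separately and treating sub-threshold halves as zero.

4.4 days

Day half: max(0, 25.3 − 9.0) × 0.5 = 16.3 × 0.5 = 8.15 DD.
Night half: max(0, 7.9 − 9.0) × 0.5 = 0.0 × 0.5 = 0.00 DD.
Per 24 h: 8.15 DD/day.
Duration = 36 / 8.15 = 4.417 ≈ 4.4 days.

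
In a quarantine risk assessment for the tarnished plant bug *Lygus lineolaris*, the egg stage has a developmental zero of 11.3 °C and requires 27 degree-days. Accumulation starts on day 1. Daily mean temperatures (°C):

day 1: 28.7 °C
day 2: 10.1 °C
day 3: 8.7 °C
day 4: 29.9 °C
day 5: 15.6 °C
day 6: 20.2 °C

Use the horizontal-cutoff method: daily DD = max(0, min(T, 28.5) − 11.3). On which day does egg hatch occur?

day 4

Daily DD above 11.3 °C (capped at 17.2): 17.2, 0.0, 0.0, 17.2, 4.3, 8.9.
Cumulative: 17.2, 17.2, 17.2, 34.4, 38.7, 47.6.
The total first reaches 27 DD on day 4.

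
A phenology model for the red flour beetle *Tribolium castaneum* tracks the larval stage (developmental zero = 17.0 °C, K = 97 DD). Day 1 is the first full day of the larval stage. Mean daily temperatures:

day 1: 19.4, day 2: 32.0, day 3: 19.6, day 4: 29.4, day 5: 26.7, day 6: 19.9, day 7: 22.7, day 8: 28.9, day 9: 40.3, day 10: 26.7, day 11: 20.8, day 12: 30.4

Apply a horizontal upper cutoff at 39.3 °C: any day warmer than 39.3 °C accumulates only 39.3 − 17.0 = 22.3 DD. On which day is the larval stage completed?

Daily DD above 17.0 °C (capped at 22.3): 2.4, 15.0, 2.6, 12.4, 9.7, 2.9, 5.7, 11.9, 22.3, 9.7, 3.8, 13.4.
Cumulative: 2.4, 17.4, 20.0, 32.4, 42.1, 45.0, 50.7, 62.6, 84.9, 94.6, 98.4, 111.8.
The total first reaches 97 DD on day 11.

day 11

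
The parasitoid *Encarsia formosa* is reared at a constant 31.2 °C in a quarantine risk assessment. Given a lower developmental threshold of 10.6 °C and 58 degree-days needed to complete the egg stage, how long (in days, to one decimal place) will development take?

2.8 days

Daily accumulation = 31.2 − 10.6 = 20.6 DD/day.
Duration = 58 / 20.6 = 2.816 ≈ 2.8 days.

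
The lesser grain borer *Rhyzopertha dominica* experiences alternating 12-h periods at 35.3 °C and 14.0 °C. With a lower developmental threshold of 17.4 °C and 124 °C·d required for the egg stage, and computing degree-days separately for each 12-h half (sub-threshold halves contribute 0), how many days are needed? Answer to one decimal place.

13.9 days

Day half: max(0, 35.3 − 17.4) × 0.5 = 17.9 × 0.5 = 8.95 DD.
Night half: max(0, 14.0 − 17.4) × 0.5 = 0.0 × 0.5 = 0.00 DD.
Per 24 h: 8.95 DD/day.
Duration = 124 / 8.95 = 13.855 ≈ 13.9 days.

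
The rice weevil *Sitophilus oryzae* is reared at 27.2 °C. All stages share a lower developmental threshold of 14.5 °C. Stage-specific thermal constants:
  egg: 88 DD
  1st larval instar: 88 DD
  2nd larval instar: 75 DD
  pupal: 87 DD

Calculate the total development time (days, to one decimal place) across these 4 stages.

Daily accumulation at 27.2 °C = 27.2 − 14.5 = 12.7 DD/day.
Total K = 88 + 88 + 75 + 87 = 338 DD.
Total duration = 338 / 12.7 = 26.614 ≈ 26.6 days.

26.6 days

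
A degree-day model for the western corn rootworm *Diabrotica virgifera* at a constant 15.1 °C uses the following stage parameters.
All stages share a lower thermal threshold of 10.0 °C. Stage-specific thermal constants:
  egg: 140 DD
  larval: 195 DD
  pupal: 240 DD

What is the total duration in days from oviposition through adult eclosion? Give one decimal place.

Daily accumulation at 15.1 °C = 15.1 − 10.0 = 5.1 DD/day.
Total K = 140 + 195 + 240 = 575 DD.
Total duration = 575 / 5.1 = 112.745 ≈ 112.7 days.

112.7 days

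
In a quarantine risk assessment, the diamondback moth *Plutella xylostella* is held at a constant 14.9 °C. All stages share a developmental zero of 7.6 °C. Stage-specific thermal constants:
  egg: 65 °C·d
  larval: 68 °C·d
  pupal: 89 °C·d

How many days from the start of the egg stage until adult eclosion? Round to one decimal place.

30.4 days

Daily accumulation at 14.9 °C = 14.9 − 7.6 = 7.3 DD/day.
Total K = 65 + 68 + 89 = 222 DD.
Total duration = 222 / 7.3 = 30.411 ≈ 30.4 days.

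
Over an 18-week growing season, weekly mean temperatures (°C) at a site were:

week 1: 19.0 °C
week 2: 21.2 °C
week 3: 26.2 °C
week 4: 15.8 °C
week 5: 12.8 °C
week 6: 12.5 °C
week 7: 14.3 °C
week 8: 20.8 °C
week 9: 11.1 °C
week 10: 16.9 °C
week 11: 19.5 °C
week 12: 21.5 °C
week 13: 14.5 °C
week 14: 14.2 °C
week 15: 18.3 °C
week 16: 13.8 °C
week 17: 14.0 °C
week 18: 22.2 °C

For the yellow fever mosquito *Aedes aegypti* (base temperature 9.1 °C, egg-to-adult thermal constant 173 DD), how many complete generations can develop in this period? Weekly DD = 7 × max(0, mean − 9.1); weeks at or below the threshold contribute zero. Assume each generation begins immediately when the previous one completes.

5 generations

Weekly DD (7 × max(0, T̄ − 9.1)): 69.3, 84.7, 119.7, 46.9, 25.9, 23.8, 36.4, 81.9, 14.0, 54.6, 72.8, 86.8, 37.8, 35.7, 64.4, 32.9, 34.3, 91.7.
Season total = 1013.6 DD.
Complete generations = ⌊1013.6 / 173⌋ = 5.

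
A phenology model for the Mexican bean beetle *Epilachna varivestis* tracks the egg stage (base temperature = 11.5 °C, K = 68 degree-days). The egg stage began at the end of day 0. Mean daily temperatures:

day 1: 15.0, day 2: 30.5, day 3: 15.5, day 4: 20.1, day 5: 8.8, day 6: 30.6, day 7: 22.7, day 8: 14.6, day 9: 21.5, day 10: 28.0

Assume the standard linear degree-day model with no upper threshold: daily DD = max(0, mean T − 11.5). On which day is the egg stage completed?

day 8

Daily DD above 11.5 °C: 3.5, 19.0, 4.0, 8.6, 0.0, 19.1, 11.2, 3.1, 10.0, 16.5.
Cumulative: 3.5, 22.5, 26.5, 35.1, 35.1, 54.2, 65.4, 68.5, 78.5, 95.0.
The total first reaches 68 DD on day 8.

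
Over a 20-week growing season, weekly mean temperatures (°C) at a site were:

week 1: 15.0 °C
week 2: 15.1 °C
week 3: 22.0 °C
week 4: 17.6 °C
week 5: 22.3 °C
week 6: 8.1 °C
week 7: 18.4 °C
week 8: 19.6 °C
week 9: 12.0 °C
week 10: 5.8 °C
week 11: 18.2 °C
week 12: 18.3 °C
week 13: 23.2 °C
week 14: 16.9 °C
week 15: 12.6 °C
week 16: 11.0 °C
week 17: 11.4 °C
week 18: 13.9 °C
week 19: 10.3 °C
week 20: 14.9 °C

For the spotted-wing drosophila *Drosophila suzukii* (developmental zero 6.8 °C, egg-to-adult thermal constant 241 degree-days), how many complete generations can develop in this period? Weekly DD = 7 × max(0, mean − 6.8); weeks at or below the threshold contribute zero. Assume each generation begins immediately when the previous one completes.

4 generations

Weekly DD (7 × max(0, T̄ − 6.8)): 57.4, 58.1, 106.4, 75.6, 108.5, 9.1, 81.2, 89.6, 36.4, 0.0, 79.8, 80.5, 114.8, 70.7, 40.6, 29.4, 32.2, 49.7, 24.5, 56.7.
Season total = 1201.2 DD.
Complete generations = ⌊1201.2 / 241⌋ = 4.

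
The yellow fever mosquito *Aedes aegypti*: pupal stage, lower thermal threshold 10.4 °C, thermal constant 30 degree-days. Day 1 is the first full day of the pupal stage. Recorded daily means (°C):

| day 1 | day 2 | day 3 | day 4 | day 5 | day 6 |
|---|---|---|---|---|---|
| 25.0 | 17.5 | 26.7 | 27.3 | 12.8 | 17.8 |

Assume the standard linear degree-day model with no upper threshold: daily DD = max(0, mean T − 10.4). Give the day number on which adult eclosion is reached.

Daily DD above 10.4 °C: 14.6, 7.1, 16.3, 16.9, 2.4, 7.4.
Cumulative: 14.6, 21.7, 38.0, 54.9, 57.3, 64.7.
The total first reaches 30 DD on day 3.

day 3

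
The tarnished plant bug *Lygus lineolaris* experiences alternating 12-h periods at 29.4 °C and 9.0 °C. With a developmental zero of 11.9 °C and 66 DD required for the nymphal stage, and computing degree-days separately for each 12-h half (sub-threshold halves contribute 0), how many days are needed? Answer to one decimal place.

Day half: max(0, 29.4 − 11.9) × 0.5 = 17.5 × 0.5 = 8.75 DD.
Night half: max(0, 9.0 − 11.9) × 0.5 = 0.0 × 0.5 = 0.00 DD.
Per 24 h: 8.75 DD/day.
Duration = 66 / 8.75 = 7.543 ≈ 7.5 days.

7.5 days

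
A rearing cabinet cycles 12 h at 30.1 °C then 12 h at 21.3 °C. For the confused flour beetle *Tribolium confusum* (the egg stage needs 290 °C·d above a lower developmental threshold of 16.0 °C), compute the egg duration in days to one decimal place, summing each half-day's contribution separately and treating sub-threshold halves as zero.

Day half: max(0, 30.1 − 16.0) × 0.5 = 14.1 × 0.5 = 7.05 DD.
Night half: max(0, 21.3 − 16.0) × 0.5 = 5.3 × 0.5 = 2.65 DD.
Per 24 h: 9.70 DD/day.
Duration = 290 / 9.70 = 29.897 ≈ 29.9 days.

29.9 days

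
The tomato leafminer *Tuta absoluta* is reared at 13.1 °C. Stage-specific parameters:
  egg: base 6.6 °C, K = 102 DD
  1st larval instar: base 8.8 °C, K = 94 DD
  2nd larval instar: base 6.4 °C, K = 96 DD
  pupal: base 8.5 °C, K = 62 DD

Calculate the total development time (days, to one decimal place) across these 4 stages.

egg: 102 / (13.1 − 6.6) = 102 / 6.5 = 15.692 d.
1st larval instar: 94 / (13.1 − 8.8) = 94 / 4.3 = 21.860 d.
2nd larval instar: 96 / (13.1 − 6.4) = 96 / 6.7 = 14.328 d.
pupal: 62 / (13.1 − 8.5) = 62 / 4.6 = 13.478 d.
Sum = 65.359 ≈ 65.4 days.

65.4 days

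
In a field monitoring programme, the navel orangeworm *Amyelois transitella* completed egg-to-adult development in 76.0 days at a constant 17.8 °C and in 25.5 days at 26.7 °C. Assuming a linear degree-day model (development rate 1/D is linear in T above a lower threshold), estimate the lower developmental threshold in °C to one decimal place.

13.3 °C

Under the model K = D·(T − T_b), so D₁·(T₁ − T_b) = D₂·(T₂ − T_b).
76.0·(17.8 − T_b) = 25.5·(26.7 − T_b)
T_b = (76.0·17.8 − 25.5·26.7) / (76.0 − 25.5) = 671.95 / 50.5 = 13.306 °C ≈ 13.3 °C.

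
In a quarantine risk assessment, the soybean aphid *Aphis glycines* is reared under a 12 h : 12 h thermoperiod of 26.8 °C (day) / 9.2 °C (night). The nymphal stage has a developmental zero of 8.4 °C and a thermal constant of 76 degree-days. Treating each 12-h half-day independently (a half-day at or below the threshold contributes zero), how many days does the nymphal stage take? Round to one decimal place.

Day half: max(0, 26.8 − 8.4) × 0.5 = 18.4 × 0.5 = 9.20 DD.
Night half: max(0, 9.2 − 8.4) × 0.5 = 0.8 × 0.5 = 0.40 DD.
Per 24 h: 9.60 DD/day.
Duration = 76 / 9.60 = 7.917 ≈ 7.9 days.

7.9 days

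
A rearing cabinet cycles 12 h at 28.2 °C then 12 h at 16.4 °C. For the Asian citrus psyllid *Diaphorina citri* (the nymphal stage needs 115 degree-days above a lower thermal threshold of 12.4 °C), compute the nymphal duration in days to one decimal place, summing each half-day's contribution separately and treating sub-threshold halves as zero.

Day half: max(0, 28.2 − 12.4) × 0.5 = 15.8 × 0.5 = 7.90 DD.
Night half: max(0, 16.4 − 12.4) × 0.5 = 4.0 × 0.5 = 2.00 DD.
Per 24 h: 9.90 DD/day.
Duration = 115 / 9.90 = 11.616 ≈ 11.6 days.

11.6 days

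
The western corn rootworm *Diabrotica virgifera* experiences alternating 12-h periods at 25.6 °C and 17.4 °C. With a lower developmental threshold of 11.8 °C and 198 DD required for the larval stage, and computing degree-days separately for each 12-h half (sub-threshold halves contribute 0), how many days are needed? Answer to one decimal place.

Day half: max(0, 25.6 − 11.8) × 0.5 = 13.8 × 0.5 = 6.90 DD.
Night half: max(0, 17.4 − 11.8) × 0.5 = 5.6 × 0.5 = 2.80 DD.
Per 24 h: 9.70 DD/day.
Duration = 198 / 9.70 = 20.412 ≈ 20.4 days.

20.4 days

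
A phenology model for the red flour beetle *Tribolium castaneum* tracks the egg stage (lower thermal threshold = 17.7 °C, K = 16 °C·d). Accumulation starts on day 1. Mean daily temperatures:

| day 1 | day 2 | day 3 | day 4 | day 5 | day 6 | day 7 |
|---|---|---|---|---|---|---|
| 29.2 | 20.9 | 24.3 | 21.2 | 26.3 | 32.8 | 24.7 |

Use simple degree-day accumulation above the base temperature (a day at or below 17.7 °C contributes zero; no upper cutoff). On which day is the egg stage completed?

day 3

Daily DD above 17.7 °C: 11.5, 3.2, 6.6, 3.5, 8.6, 15.1, 7.0.
Cumulative: 11.5, 14.7, 21.3, 24.8, 33.4, 48.5, 55.5.
The total first reaches 16 DD on day 3.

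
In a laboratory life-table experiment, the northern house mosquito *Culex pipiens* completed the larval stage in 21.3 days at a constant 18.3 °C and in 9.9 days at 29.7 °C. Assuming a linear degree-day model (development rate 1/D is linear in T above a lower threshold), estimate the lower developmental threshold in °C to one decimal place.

8.4 °C

Equal thermal constants: D₁(T₁ − T_b) = D₂(T₂ − T_b).
21.3·(18.3 − T_b) = 9.9·(29.7 − T_b)
T_b = (21.3·18.3 − 9.9·29.7) / (21.3 − 9.9) = 95.76 / 11.4 = 8.400 °C ≈ 8.4 °C.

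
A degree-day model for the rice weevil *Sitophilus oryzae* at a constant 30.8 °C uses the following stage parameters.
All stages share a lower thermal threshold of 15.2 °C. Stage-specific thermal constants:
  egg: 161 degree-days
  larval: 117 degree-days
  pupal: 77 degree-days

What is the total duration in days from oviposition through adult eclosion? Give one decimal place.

22.8 days

Daily accumulation at 30.8 °C = 30.8 − 15.2 = 15.6 DD/day.
Total K = 161 + 117 + 77 = 355 DD.
Total duration = 355 / 15.6 = 22.756 ≈ 22.8 days.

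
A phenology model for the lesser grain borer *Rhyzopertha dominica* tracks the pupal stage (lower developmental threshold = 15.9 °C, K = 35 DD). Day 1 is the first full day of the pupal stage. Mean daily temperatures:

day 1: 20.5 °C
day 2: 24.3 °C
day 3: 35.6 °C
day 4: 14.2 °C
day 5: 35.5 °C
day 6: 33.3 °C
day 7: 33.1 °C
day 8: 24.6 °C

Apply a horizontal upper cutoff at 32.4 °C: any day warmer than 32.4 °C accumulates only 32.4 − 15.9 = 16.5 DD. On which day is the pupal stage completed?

Daily DD above 15.9 °C (capped at 16.5): 4.6, 8.4, 16.5, 0.0, 16.5, 16.5, 16.5, 8.7.
Cumulative: 4.6, 13.0, 29.5, 29.5, 46.0, 62.5, 79.0, 87.7.
The total first reaches 35 DD on day 5.

day 5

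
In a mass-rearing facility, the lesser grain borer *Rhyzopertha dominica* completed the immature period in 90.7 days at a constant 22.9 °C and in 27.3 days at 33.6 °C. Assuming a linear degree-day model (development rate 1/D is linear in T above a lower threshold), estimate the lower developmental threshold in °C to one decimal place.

18.3 °C

Under the model K = D·(T − T_b), so D₁·(T₁ − T_b) = D₂·(T₂ − T_b).
90.7·(22.9 − T_b) = 27.3·(33.6 − T_b)
T_b = (90.7·22.9 − 27.3·33.6) / (90.7 − 27.3) = 1159.75 / 63.4 = 18.293 °C ≈ 18.3 °C.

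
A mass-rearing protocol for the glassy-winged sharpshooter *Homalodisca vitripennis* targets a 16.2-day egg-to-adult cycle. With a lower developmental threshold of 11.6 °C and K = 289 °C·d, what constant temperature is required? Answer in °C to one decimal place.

29.4 °C

Required daily accumulation = 289 / 16.2 = 17.840 DD/day.
T = T_base + 17.840 = 11.6 + 17.840 = 29.440 ≈ 29.4 °C.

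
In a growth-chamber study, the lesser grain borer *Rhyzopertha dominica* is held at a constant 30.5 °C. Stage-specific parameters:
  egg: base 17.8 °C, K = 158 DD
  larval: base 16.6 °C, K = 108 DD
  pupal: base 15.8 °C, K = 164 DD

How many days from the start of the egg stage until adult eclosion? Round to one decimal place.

egg: 158 / (30.5 − 17.8) = 158 / 12.7 = 12.441 d.
larval: 108 / (30.5 − 16.6) = 108 / 13.9 = 7.770 d.
pupal: 164 / (30.5 − 15.8) = 164 / 14.7 = 11.156 d.
Sum = 31.367 ≈ 31.4 days.

31.4 days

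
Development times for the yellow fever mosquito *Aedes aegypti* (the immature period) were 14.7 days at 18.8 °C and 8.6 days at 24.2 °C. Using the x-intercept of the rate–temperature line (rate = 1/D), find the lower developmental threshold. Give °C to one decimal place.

Equal thermal constants: D₁(T₁ − T_b) = D₂(T₂ − T_b).
14.7·(18.8 − T_b) = 8.6·(24.2 − T_b)
T_b = (14.7·18.8 − 8.6·24.2) / (14.7 − 8.6) = 68.24 / 6.1 = 11.187 °C ≈ 11.2 °C.

11.2 °C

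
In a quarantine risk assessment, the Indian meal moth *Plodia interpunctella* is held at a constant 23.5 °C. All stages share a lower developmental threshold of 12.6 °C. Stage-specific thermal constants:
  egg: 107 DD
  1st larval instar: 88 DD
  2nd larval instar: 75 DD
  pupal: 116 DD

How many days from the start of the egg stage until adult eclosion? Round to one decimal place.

35.4 days

Daily accumulation at 23.5 °C = 23.5 − 12.6 = 10.9 DD/day.
Total K = 107 + 88 + 75 + 116 = 386 DD.
Total duration = 386 / 10.9 = 35.413 ≈ 35.4 days.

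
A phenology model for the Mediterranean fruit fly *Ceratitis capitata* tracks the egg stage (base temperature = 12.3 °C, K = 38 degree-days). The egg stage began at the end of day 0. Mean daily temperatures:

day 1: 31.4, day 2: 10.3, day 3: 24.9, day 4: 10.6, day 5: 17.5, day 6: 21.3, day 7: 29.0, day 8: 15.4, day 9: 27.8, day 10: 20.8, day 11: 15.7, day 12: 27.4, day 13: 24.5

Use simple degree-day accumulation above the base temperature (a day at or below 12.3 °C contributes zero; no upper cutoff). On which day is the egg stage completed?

Daily DD above 12.3 °C: 19.1, 0.0, 12.6, 0.0, 5.2, 9.0, 16.7, 3.1, 15.5, 8.5, 3.4, 15.1, 12.2.
Cumulative: 19.1, 19.1, 31.7, 31.7, 36.9, 45.9, 62.6, 65.7, 81.2, 89.7, 93.1, 108.2, 120.4.
The total first reaches 38 DD on day 6.

day 6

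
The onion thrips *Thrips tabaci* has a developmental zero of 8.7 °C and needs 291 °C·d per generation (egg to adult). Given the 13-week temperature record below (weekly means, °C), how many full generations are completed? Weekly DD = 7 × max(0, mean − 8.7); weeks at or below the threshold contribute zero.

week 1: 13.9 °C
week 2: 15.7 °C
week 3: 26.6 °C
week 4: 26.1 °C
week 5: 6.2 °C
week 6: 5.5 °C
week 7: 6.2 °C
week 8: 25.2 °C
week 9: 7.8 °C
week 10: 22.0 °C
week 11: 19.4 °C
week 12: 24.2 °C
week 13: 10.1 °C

2 generations

Weekly DD (7 × max(0, T̄ − 8.7)): 36.4, 49.0, 125.3, 121.8, 0.0, 0.0, 0.0, 115.5, 0.0, 93.1, 74.9, 108.5, 9.8.
Season total = 734.3 DD.
Complete generations = ⌊734.3 / 291⌋ = 2.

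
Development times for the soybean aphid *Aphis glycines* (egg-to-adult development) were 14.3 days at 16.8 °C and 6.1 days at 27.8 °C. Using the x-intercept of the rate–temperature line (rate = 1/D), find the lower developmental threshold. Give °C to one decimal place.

Under the model K = D·(T − T_b), so D₁·(T₁ − T_b) = D₂·(T₂ − T_b).
14.3·(16.8 − T_b) = 6.1·(27.8 − T_b)
T_b = (14.3·16.8 − 6.1·27.8) / (14.3 − 6.1) = 70.66 / 8.2 = 8.617 °C ≈ 8.6 °C.

8.6 °C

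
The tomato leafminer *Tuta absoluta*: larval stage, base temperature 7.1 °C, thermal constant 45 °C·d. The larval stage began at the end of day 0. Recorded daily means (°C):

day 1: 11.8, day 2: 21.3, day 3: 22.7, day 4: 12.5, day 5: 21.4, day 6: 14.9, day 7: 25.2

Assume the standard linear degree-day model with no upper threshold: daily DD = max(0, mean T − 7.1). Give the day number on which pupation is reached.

day 5

Daily DD above 7.1 °C: 4.7, 14.2, 15.6, 5.4, 14.3, 7.8, 18.1.
Cumulative: 4.7, 18.9, 34.5, 39.9, 54.2, 62.0, 80.1.
The total first reaches 45 DD on day 5.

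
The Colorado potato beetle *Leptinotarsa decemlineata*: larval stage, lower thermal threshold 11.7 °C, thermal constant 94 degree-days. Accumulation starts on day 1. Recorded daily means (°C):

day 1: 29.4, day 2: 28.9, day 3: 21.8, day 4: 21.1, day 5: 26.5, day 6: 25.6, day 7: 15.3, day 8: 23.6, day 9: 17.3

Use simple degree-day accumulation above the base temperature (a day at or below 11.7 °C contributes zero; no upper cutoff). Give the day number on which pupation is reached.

day 8

Daily DD above 11.7 °C: 17.7, 17.2, 10.1, 9.4, 14.8, 13.9, 3.6, 11.9, 5.6.
Cumulative: 17.7, 34.9, 45.0, 54.4, 69.2, 83.1, 86.7, 98.6, 104.2.
The total first reaches 94 DD on day 8.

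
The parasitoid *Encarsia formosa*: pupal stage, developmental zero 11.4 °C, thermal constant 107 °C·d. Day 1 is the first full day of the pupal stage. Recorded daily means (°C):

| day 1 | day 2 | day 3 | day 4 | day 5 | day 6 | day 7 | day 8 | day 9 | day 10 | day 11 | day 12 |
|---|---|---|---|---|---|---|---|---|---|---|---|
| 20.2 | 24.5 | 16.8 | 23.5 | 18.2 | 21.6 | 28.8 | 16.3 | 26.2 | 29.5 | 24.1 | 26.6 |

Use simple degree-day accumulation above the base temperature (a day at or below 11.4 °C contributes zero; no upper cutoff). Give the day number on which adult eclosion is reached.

day 10

Daily DD above 11.4 °C: 8.8, 13.1, 5.4, 12.1, 6.8, 10.2, 17.4, 4.9, 14.8, 18.1, 12.7, 15.2.
Cumulative: 8.8, 21.9, 27.3, 39.4, 46.2, 56.4, 73.8, 78.7, 93.5, 111.6, 124.3, 139.5.
The total first reaches 107 DD on day 10.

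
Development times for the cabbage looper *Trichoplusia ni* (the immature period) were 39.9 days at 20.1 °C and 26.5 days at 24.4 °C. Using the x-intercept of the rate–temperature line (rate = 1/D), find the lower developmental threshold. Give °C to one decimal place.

Under the model K = D·(T − T_b), so D₁·(T₁ − T_b) = D₂·(T₂ − T_b).
39.9·(20.1 − T_b) = 26.5·(24.4 − T_b)
T_b = (39.9·20.1 − 26.5·24.4) / (39.9 − 26.5) = 155.39 / 13.4 = 11.596 °C ≈ 11.6 °C.

11.6 °C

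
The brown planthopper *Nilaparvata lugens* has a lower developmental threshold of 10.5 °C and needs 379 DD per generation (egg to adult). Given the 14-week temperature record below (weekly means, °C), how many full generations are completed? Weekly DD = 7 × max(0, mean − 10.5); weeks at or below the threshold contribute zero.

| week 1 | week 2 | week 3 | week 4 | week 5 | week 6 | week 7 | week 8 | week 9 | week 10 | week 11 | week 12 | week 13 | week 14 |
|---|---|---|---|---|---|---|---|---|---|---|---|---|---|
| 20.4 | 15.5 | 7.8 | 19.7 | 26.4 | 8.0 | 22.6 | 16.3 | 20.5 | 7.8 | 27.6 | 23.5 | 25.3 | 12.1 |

2 generations

Weekly DD (7 × max(0, T̄ − 10.5)): 69.3, 35.0, 0.0, 64.4, 111.3, 0.0, 84.7, 40.6, 70.0, 0.0, 119.7, 91.0, 103.6, 11.2.
Season total = 800.8 DD.
Complete generations = ⌊800.8 / 379⌋ = 2.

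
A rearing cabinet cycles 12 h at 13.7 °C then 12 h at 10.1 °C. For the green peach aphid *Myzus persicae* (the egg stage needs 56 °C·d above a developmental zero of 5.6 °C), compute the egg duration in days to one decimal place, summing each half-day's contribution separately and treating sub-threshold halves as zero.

8.9 days

Day half: max(0, 13.7 − 5.6) × 0.5 = 8.1 × 0.5 = 4.05 DD.
Night half: max(0, 10.1 − 5.6) × 0.5 = 4.5 × 0.5 = 2.25 DD.
Per 24 h: 6.30 DD/day.
Duration = 56 / 6.30 = 8.889 ≈ 8.9 days.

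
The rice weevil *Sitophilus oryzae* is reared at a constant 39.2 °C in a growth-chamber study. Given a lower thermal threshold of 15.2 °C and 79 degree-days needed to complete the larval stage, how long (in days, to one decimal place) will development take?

3.3 days

Daily accumulation = 39.2 − 15.2 = 24.0 DD/day.
Duration = 79 / 24.0 = 3.292 ≈ 3.3 days.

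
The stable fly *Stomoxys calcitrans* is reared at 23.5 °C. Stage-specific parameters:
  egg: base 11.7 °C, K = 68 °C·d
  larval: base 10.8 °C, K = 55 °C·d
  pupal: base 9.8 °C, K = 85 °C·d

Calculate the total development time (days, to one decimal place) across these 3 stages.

egg: 68 / (23.5 − 11.7) = 68 / 11.8 = 5.763 d.
larval: 55 / (23.5 − 10.8) = 55 / 12.7 = 4.331 d.
pupal: 85 / (23.5 − 9.8) = 85 / 13.7 = 6.204 d.
Sum = 16.298 ≈ 16.3 days.

16.3 days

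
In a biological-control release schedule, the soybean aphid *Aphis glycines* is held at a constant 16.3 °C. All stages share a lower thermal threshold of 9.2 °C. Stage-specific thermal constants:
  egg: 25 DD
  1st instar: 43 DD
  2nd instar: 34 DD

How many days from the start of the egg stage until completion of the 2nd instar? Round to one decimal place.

14.4 days

Daily accumulation at 16.3 °C = 16.3 − 9.2 = 7.1 DD/day.
Total K = 25 + 43 + 34 = 102 DD.
Total duration = 102 / 7.1 = 14.366 ≈ 14.4 days.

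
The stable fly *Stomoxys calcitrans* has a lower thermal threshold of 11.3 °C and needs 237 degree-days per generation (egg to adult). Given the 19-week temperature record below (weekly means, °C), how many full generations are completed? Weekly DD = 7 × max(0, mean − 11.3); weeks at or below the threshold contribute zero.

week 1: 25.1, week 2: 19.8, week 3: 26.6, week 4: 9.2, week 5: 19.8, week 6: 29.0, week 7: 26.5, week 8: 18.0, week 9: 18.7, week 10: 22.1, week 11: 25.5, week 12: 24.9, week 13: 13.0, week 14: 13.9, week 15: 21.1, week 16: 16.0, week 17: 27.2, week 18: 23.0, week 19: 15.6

5 generations

Weekly DD (7 × max(0, T̄ − 11.3)): 96.6, 59.5, 107.1, 0.0, 59.5, 123.9, 106.4, 46.9, 51.8, 75.6, 99.4, 95.2, 11.9, 18.2, 68.6, 32.9, 111.3, 81.9, 30.1.
Season total = 1276.8 DD.
Complete generations = ⌊1276.8 / 237⌋ = 5.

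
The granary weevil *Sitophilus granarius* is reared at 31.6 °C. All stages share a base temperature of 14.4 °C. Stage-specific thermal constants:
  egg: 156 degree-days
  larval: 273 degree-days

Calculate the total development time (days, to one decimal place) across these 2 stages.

24.9 days

Daily accumulation at 31.6 °C = 31.6 − 14.4 = 17.2 DD/day.
Total K = 156 + 273 = 429 DD.
Total duration = 429 / 17.2 = 24.942 ≈ 24.9 days.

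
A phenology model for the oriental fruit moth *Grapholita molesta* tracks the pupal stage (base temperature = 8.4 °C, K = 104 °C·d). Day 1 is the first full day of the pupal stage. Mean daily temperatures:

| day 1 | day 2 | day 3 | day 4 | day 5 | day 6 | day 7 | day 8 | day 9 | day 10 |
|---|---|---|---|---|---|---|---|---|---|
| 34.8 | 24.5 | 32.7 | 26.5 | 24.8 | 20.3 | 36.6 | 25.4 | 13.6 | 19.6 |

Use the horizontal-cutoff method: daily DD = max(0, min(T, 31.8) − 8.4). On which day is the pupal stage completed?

Daily DD above 8.4 °C (capped at 23.4): 23.4, 16.1, 23.4, 18.1, 16.4, 11.9, 23.4, 17.0, 5.2, 11.2.
Cumulative: 23.4, 39.5, 62.9, 81.0, 97.4, 109.3, 132.7, 149.7, 154.9, 166.1.
The total first reaches 104 DD on day 6.

day 6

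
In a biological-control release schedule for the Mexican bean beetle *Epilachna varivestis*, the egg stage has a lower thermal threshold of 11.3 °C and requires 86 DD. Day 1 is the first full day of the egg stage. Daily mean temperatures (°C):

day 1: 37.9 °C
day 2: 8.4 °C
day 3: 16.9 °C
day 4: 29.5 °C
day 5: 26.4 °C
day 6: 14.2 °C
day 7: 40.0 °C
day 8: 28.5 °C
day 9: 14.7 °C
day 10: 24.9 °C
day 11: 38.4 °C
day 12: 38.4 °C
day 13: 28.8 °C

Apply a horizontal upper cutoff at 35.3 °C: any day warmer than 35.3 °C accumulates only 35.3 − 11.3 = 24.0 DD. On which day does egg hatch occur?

Daily DD above 11.3 °C (capped at 24.0): 24.0, 0.0, 5.6, 18.2, 15.1, 2.9, 24.0, 17.2, 3.4, 13.6, 24.0, 24.0, 17.5.
Cumulative: 24.0, 24.0, 29.6, 47.8, 62.9, 65.8, 89.8, 107.0, 110.4, 124.0, 148.0, 172.0, 189.5.
The total first reaches 86 DD on day 7.

day 7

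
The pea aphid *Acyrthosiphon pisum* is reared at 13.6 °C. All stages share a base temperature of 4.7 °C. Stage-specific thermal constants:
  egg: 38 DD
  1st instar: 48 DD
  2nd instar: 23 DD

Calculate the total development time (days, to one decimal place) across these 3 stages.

12.2 days

Daily accumulation at 13.6 °C = 13.6 − 4.7 = 8.9 DD/day.
Total K = 38 + 48 + 23 = 109 DD.
Total duration = 109 / 8.9 = 12.247 ≈ 12.2 days.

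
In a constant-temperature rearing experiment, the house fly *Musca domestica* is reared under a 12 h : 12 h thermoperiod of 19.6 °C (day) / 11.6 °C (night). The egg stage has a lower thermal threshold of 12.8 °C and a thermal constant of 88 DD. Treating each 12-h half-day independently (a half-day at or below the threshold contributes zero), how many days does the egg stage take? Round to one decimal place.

25.9 days

Day half: max(0, 19.6 − 12.8) × 0.5 = 6.8 × 0.5 = 3.40 DD.
Night half: max(0, 11.6 − 12.8) × 0.5 = 0.0 × 0.5 = 0.00 DD.
Per 24 h: 3.40 DD/day.
Duration = 88 / 3.40 = 25.882 ≈ 25.9 days.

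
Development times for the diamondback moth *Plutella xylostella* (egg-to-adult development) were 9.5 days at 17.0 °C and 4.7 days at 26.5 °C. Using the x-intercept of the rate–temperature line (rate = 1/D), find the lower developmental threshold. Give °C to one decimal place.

Equal thermal constants: D₁(T₁ − T_b) = D₂(T₂ − T_b).
9.5·(17.0 − T_b) = 4.7·(26.5 − T_b)
T_b = (9.5·17.0 − 4.7·26.5) / (9.5 − 4.7) = 36.95 / 4.8 = 7.698 °C ≈ 7.7 °C.

7.7 °C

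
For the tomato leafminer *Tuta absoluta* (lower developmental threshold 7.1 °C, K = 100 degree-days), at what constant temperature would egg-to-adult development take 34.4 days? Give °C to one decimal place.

Required daily accumulation = 100 / 34.4 = 2.907 DD/day.
T = T_base + 2.907 = 7.1 + 2.907 = 10.007 ≈ 10.0 °C.

10.0 °C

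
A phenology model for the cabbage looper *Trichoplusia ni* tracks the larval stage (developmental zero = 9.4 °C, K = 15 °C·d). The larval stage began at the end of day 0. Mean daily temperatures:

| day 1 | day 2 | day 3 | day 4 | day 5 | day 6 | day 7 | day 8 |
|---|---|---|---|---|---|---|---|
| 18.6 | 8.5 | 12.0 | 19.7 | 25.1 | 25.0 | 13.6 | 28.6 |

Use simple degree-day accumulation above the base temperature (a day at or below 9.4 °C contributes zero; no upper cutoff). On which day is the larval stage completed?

Daily DD above 9.4 °C: 9.2, 0.0, 2.6, 10.3, 15.7, 15.6, 4.2, 19.2.
Cumulative: 9.2, 9.2, 11.8, 22.1, 37.8, 53.4, 57.6, 76.8.
The total first reaches 15 DD on day 4.

day 4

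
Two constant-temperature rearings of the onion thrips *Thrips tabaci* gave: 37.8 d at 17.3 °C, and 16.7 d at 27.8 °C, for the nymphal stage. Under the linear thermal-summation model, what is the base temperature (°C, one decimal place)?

9.0 °C

Linear rate model ⇒ the product D·(T − T_b) is constant across temperatures.
37.8·(17.3 − T_b) = 16.7·(27.8 − T_b)
T_b = (37.8·17.3 − 16.7·27.8) / (37.8 − 16.7) = 189.68 / 21.1 = 8.990 °C ≈ 9.0 °C.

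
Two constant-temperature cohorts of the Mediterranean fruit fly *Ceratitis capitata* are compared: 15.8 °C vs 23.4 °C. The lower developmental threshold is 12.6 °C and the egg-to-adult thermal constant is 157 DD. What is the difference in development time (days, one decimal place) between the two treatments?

At 15.8 °C: 157 / (15.8 − 12.6) = 157 / 3.2 = 49.062 d.
At 23.4 °C: 157 / (23.4 − 12.6) = 157 / 10.8 = 14.537 d.
Difference = |49.062 − 14.537| = 34.525 ≈ 34.5 days.

34.5 days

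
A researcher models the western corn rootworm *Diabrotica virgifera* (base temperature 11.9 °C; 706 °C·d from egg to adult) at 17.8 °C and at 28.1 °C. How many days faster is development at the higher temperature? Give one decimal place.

76.1 days

At 17.8 °C: 706 / (17.8 − 11.9) = 706 / 5.9 = 119.661 d.
At 28.1 °C: 706 / (28.1 − 11.9) = 706 / 16.2 = 43.580 d.
Difference = |119.661 − 43.580| = 76.081 ≈ 76.1 days.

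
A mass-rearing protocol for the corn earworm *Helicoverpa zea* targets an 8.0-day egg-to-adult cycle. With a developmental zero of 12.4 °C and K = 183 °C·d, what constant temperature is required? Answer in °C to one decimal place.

Required daily accumulation = 183 / 8.0 = 22.875 DD/day.
T = T_base + 22.875 = 12.4 + 22.875 = 35.275 ≈ 35.3 °C.

35.3 °C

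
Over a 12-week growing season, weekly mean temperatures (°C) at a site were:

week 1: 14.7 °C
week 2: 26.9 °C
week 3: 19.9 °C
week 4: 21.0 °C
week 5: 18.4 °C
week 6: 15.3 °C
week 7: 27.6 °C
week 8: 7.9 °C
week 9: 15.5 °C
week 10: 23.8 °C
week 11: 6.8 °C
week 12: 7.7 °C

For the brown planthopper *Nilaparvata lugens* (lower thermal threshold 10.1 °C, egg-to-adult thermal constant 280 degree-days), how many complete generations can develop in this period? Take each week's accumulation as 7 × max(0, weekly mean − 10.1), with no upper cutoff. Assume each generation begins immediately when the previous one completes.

Weekly DD (7 × max(0, T̄ − 10.1)): 32.2, 117.6, 68.6, 76.3, 58.1, 36.4, 122.5, 0.0, 37.8, 95.9, 0.0, 0.0.
Season total = 645.4 DD.
Complete generations = ⌊645.4 / 280⌋ = 2.

2 generations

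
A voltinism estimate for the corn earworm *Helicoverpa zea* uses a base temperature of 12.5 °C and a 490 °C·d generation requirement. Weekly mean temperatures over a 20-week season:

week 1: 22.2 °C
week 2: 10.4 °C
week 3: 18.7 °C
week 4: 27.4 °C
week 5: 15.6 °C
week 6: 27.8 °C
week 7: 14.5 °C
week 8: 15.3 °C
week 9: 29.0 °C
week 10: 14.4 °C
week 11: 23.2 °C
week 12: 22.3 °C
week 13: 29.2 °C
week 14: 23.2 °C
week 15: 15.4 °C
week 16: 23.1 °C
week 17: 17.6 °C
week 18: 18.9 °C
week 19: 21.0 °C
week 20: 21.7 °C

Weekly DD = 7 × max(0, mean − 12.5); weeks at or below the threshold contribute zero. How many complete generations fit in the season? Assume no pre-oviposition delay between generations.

2 generations

Weekly DD (7 × max(0, T̄ − 12.5)): 67.9, 0.0, 43.4, 104.3, 21.7, 107.1, 14.0, 19.6, 115.5, 13.3, 74.9, 68.6, 116.9, 74.9, 20.3, 74.2, 35.7, 44.8, 59.5, 64.4.
Season total = 1141.0 DD.
Complete generations = ⌊1141.0 / 490⌋ = 2.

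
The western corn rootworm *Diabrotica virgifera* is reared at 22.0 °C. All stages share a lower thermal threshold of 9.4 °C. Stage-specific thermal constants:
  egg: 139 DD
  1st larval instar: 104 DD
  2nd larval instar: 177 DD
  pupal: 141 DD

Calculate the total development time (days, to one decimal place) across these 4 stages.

44.5 days

Daily accumulation at 22.0 °C = 22.0 − 9.4 = 12.6 DD/day.
Total K = 139 + 104 + 177 + 141 = 561 DD.
Total duration = 561 / 12.6 = 44.524 ≈ 44.5 days.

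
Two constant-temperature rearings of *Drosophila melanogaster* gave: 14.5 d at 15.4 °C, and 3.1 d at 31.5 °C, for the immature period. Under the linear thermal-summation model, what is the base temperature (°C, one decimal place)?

11.0 °C

Linear rate model ⇒ the product D·(T − T_b) is constant across temperatures.
14.5·(15.4 − T_b) = 3.1·(31.5 − T_b)
T_b = (14.5·15.4 − 3.1·31.5) / (14.5 − 3.1) = 125.65 / 11.4 = 11.022 °C ≈ 11.0 °C.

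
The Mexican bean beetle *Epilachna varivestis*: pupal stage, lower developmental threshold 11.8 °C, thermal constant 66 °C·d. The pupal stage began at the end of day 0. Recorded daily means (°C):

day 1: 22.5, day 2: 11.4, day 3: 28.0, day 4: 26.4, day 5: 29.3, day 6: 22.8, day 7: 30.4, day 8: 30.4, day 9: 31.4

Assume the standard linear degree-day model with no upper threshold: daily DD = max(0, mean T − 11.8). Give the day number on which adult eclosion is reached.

Daily DD above 11.8 °C: 10.7, 0.0, 16.2, 14.6, 17.5, 11.0, 18.6, 18.6, 19.6.
Cumulative: 10.7, 10.7, 26.9, 41.5, 59.0, 70.0, 88.6, 107.2, 126.8.
The total first reaches 66 DD on day 6.

day 6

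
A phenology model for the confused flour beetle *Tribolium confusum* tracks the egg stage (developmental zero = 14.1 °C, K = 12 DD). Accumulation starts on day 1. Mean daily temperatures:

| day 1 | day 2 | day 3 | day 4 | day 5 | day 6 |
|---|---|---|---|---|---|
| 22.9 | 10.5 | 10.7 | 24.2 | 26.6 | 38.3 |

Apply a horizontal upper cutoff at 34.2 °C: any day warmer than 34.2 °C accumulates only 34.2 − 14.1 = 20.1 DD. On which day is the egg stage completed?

Daily DD above 14.1 °C (capped at 20.1): 8.8, 0.0, 0.0, 10.1, 12.5, 20.1.
Cumulative: 8.8, 8.8, 8.8, 18.9, 31.4, 51.5.
The total first reaches 12 DD on day 4.

day 4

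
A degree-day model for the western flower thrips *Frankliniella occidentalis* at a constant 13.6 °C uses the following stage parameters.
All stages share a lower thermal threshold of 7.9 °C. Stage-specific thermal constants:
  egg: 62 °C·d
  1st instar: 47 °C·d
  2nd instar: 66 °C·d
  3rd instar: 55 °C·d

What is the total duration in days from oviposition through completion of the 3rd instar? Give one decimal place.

40.4 days

Daily accumulation at 13.6 °C = 13.6 − 7.9 = 5.7 DD/day.
Total K = 62 + 47 + 66 + 55 = 230 DD.
Total duration = 230 / 5.7 = 40.351 ≈ 40.4 days.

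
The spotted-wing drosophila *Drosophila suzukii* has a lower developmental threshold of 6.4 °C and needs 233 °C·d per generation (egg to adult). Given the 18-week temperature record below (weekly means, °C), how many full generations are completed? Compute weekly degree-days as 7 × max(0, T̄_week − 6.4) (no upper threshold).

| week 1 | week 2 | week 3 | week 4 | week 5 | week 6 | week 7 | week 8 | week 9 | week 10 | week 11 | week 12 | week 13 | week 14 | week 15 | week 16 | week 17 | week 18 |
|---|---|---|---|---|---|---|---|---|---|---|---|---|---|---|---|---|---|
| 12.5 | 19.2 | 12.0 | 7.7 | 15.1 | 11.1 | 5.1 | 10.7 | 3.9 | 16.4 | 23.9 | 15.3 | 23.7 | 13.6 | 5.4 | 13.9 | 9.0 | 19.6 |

3 generations

Weekly DD (7 × max(0, T̄ − 6.4)): 42.7, 89.6, 39.2, 9.1, 60.9, 32.9, 0.0, 30.1, 0.0, 70.0, 122.5, 62.3, 121.1, 50.4, 0.0, 52.5, 18.2, 92.4.
Season total = 893.9 DD.
Complete generations = ⌊893.9 / 233⌋ = 3.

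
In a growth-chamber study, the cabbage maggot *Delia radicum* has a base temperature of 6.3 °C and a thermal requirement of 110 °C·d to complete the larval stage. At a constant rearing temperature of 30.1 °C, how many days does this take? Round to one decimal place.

4.6 days

Daily accumulation = 30.1 − 6.3 = 23.8 DD/day.
Duration = 110 / 23.8 = 4.622 ≈ 4.6 days.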